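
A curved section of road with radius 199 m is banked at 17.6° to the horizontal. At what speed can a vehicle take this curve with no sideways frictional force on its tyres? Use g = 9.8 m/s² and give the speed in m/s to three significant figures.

On a frictionless banked curve, N sinθ = mv²/r and N cosθ = mg, so tanθ = v²/(rg).
v = √(r g tanθ) = √(199 × 9.8 × tan 17.6°) = √(199 × 9.8 × 0.3172) = √618.6 = 24.87 m/s.

24.9 m/s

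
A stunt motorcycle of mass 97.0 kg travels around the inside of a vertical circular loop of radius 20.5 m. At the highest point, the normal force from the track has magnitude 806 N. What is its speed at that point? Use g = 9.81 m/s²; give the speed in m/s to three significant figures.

At the top, N + mg = mv²/r, so v = √(r(N/m + g)) = √(20.5 × (806/97.0 + 9.81)) = √(20.5 × 18.12) = √371.4 = 19.27 m/s.

19.3 m/s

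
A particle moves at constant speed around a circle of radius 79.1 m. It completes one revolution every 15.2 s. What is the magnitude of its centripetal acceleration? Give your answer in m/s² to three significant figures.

13.5 m/s²

v = 2πr/T = 2π × 79.1/15.2 = 32.70 m/s.
a_c = v²/r = (32.70)²/79.1 = 1069/79.1 = 13.52 m/s².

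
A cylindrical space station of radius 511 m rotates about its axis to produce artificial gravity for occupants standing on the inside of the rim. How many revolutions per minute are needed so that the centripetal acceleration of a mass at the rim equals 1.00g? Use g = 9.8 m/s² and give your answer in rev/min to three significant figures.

Require ω²r = 1.00g, so ω = √(1.00 × 9.8/511) = 0.1385 rad/s.
In rev/min: ω × 60/(2π) = 0.1385 × 60/(2π) = 1.322 rev/min.

1.32 rev/min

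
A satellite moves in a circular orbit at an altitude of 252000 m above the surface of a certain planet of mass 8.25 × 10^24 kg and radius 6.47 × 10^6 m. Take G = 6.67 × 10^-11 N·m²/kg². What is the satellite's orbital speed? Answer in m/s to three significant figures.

9050 m/s

Orbital radius r = R + h = 6.47 × 10^6 + 252000 = 6.722 × 10^6 m.
Gravity supplies the centripetal force: G M m / r² = m v² / r, so v = √(GM/r).
v = √(6.67 × 10^-11 × 8.25 × 10^24 / 6.722 × 10^6) = √(8.186 × 10^7) = 9048 m/s.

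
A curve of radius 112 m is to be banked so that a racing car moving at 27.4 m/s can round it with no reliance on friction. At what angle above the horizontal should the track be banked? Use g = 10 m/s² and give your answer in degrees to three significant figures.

33.8°

With no friction, the horizontal component of the normal force provides the centripetal force: N sinθ = mv²/r, while N cosθ = mg vertically.
Dividing: tanθ = v²/(r g) = (27.4)²/(112 × 10.0) = 750.8/1120 = 0.6703.
θ = arctan(0.6703) = 33.83°.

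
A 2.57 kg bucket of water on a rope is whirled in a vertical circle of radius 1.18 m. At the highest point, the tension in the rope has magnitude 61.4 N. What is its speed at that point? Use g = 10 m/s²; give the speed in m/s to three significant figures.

At the top, T + mg = mv²/r, so v = √(r(T/m + g)) = √(1.18 × (61.4/2.57 + 10.0)) = √(1.18 × 33.89) = √39.99 = 6.324 m/s.

6.32 m/s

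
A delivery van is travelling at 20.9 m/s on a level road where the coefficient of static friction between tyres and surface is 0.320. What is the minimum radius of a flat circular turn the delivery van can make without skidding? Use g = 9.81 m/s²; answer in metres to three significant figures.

139 m

At the limit, μ_s m g = m v²/r, so r_min = v²/(μ_s g) = (20.9)²/(0.320 × 9.81) = 436.8/3.139 = 139.1 m.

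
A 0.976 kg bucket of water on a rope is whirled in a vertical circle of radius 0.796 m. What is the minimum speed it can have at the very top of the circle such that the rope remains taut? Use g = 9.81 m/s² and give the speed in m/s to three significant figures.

2.79 m/s

At the highest point the centre is directly below, so both the weight and T act inward: T + mg = mv²/r.
At minimum speed T → 0, so mg = mv_min²/r ⇒ v_min = √(g r) = √(9.81 × 0.796) = 2.794 m/s.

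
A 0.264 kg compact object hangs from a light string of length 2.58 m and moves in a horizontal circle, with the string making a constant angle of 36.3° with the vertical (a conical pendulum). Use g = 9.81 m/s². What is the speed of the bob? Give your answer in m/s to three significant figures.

The radius of the circle is r = L sinθ = 2.58 × sin 36.3° = 1.527 m.
Horizontally T sinθ = mv²/r and vertically T cosθ = mg, so tanθ = v²/(rg).
v = √(r g tanθ) = √(1.527 × 9.81 × 0.7346) = √11.01 = 3.318 m/s.

3.32 m/s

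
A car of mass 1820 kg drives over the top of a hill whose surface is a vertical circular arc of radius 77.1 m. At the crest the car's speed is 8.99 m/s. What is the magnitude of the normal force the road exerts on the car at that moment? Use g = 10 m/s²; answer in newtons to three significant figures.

At the crest the centripetal acceleration points downward (toward the centre of the arc), so mg − N = mv²/r.
N = m(g − v²/r) = 1820 × (10.0 − (8.99)²/77.1) = 1820 × (10.0 − 1.048) = 1820 × 8.952 = 16290 N.

16300 N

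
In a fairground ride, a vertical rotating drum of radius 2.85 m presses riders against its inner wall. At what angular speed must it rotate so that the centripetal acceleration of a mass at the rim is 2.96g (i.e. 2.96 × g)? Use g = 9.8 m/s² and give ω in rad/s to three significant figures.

3.19 rad/s

Centripetal acceleration a_c = ω²r. Setting ω²r = 2.96g:
ω = √(2.96g / r) = √(2.96 × 9.8 / 2.85) = √10.18 = 3.190 rad/s.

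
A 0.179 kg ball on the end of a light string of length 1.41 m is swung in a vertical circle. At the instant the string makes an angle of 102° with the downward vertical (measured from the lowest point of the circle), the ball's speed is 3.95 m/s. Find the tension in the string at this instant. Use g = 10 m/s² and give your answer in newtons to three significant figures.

Take the radial direction toward the centre of the circle as positive. The component of the weight along the string toward the centre is −mg cos φ (φ measured from the bottom), so Newton's second law along the string gives T − mg cos φ = m v²/r.
cos 102° = -0.2079, so T = m(v²/r + g cos φ) = 0.179 × ((3.95)²/1.41 + 10.0 × -0.2079) = 0.179 × (11.07 + (-2.079)) = 0.179 × 8.986 = 1.609 N.

1.61 N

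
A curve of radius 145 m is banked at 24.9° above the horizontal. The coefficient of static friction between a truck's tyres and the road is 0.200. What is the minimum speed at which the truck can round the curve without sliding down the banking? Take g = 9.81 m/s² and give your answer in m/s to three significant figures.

18.5 m/s

At the minimum speed, friction acts up the slope at its limiting value f = μN. Radially (horizontal, toward centre): N sinθ − μN cosθ = mv²/r. Vertically: N cosθ + μN sinθ = mg.
Dividing: v² = r g (sinθ − μcosθ)/(cosθ + μsinθ).
sinθ − μcosθ = 0.4210 − 0.200×0.9070 = 0.2396; cosθ + μsinθ = 0.9070 + 0.200×0.4210 = 0.9913.
v² = 145 × 9.81 × 0.2396/0.9913 = 343.9 m²/s², so v = 18.54 m/s.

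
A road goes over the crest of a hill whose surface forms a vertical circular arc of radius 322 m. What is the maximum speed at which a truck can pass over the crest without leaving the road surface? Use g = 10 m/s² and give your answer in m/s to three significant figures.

56.7 m/s

At the crest the centre of the circle is below the truck, so the net downward (centripetal) force is mg − N = mv²/r.
The truck leaves the road when N → 0, giving v_max = √(g r) = √(10.0 × 322) = 56.75 m/s.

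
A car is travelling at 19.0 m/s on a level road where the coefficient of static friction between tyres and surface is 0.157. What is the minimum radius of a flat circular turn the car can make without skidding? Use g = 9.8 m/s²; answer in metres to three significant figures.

At the limit, μ_s m g = m v²/r, so r_min = v²/(μ_s g) = (19.0)²/(0.157 × 9.8) = 361.0/1.539 = 234.6 m.

235 m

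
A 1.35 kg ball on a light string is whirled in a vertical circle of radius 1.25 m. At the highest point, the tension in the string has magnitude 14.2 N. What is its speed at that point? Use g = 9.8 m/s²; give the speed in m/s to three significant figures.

At the top, T + mg = mv²/r, so v = √(r(T/m + g)) = √(1.25 × (14.2/1.35 + 9.8)) = √(1.25 × 20.32) = √25.40 = 5.040 m/s.

5.04 m/s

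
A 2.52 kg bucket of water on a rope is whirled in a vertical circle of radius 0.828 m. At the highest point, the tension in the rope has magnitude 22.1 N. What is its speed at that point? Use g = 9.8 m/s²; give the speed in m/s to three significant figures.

3.92 m/s

At the top, T + mg = mv²/r, so v = √(r(T/m + g)) = √(0.828 × (22.1/2.52 + 9.8)) = √(0.828 × 18.57) = √15.38 = 3.921 m/s.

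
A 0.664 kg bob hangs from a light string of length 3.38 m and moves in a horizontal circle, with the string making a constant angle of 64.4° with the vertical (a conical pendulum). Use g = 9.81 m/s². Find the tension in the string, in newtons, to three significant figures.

15.1 N

Vertically the bob has no acceleration, so T cosθ = mg.
T = mg/cosθ = 0.664 × 9.81 / cos 64.4° = 6.514/0.4321 = 15.08 N.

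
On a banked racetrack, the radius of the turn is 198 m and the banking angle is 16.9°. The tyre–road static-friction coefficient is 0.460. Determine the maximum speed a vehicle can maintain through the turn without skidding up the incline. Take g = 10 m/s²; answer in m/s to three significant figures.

41.9 m/s

At the maximum speed, friction acts down the slope at its limiting value f = μN. Radially (horizontal, toward centre): N sinθ + μN cosθ = mv²/r. Vertically: N cosθ − μN sinθ = mg.
Dividing: v² = r g (sinθ + μcosθ)/(cosθ − μsinθ).
sinθ + μcosθ = 0.2907 + 0.460×0.9568 = 0.7308; cosθ − μsinθ = 0.9568 − 0.460×0.2907 = 0.8231.
v² = 198 × 10.0 × 0.7308/0.8231 = 1758 m²/s², so v = 41.93 m/s.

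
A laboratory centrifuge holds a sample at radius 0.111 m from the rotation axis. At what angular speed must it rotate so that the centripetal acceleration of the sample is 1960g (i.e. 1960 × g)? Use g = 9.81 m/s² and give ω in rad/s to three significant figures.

416 rad/s

Centripetal acceleration a_c = ω²r. Setting ω²r = 1960g:
ω = √(1960g / r) = √(1960 × 9.81 / 0.111) = √173200 = 416.2 rad/s.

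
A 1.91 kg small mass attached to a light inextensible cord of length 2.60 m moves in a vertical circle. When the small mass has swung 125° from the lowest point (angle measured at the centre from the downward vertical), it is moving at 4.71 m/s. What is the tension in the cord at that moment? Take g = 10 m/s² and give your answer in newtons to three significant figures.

5.34 N

Take the radial direction toward the centre of the circle as positive. The component of the weight along the string toward the centre is −mg cos φ (φ measured from the bottom), so Newton's second law along the string gives T − mg cos φ = m v²/r.
cos 125° = -0.5736, so T = m(v²/r + g cos φ) = 1.91 × ((4.71)²/2.60 + 10.0 × -0.5736) = 1.91 × (8.532 + (-5.736)) = 1.91 × 2.797 = 5.341 N.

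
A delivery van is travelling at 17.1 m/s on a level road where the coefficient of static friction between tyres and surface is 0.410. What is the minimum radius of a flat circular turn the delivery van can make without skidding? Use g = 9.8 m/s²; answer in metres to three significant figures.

At the limit, μ_s m g = m v²/r, so r_min = v²/(μ_s g) = (17.1)²/(0.410 × 9.8) = 292.4/4.018 = 72.78 m.

72.8 m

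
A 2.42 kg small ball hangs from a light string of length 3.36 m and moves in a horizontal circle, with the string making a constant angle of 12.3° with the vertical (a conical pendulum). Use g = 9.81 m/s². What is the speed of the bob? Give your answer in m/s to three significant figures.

The radius of the circle is r = L sinθ = 3.36 × sin 12.3° = 0.7158 m.
Horizontally T sinθ = mv²/r and vertically T cosθ = mg, so tanθ = v²/(rg).
v = √(r g tanθ) = √(0.7158 × 9.81 × 0.2180) = √1.531 = 1.237 m/s.

1.24 m/s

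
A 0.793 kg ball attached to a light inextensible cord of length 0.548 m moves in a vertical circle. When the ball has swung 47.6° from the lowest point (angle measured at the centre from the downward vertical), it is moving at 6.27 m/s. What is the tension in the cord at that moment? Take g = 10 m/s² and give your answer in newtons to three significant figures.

62.2 N

Take the radial direction toward the centre of the circle as positive. The component of the weight along the string toward the centre is −mg cos φ (φ measured from the bottom), so Newton's second law along the string gives T − mg cos φ = m v²/r.
cos 47.6° = 0.6743, so T = m(v²/r + g cos φ) = 0.793 × ((6.27)²/0.548 + 10.0 × 0.6743) = 0.793 × (71.74 + (6.743)) = 0.793 × 78.48 = 62.24 N.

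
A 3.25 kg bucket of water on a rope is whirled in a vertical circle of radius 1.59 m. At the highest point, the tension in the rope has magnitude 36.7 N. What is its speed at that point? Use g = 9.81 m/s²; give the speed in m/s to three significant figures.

5.79 m/s

At the top, T + mg = mv²/r, so v = √(r(T/m + g)) = √(1.59 × (36.7/3.25 + 9.81)) = √(1.59 × 21.10) = √33.55 = 5.792 m/s.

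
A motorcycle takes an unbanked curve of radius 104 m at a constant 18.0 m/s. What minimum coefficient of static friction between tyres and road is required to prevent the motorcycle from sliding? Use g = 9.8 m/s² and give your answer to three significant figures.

Friction provides the centripetal force: μ_s m g = m v²/r, so μ_s = v²/(g r) = (18.00)²/(9.8 × 104) = 324.0/1019 = 0.3179.

0.318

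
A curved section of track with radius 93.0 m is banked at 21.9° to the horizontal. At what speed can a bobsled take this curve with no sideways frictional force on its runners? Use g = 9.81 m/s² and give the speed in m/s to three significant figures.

19.2 m/s

On a frictionless banked curve, N sinθ = mv²/r and N cosθ = mg, so tanθ = v²/(rg).
v = √(r g tanθ) = √(93.0 × 9.81 × tan 21.9°) = √(93.0 × 9.81 × 0.4020) = √366.8 = 19.15 m/s.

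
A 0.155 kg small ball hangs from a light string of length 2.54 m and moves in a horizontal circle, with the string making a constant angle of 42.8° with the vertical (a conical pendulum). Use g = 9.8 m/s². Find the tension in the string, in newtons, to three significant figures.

Vertically the bob has no acceleration, so T cosθ = mg.
T = mg/cosθ = 0.155 × 9.8 / cos 42.8° = 1.519/0.7337 = 2.070 N.

2.07 N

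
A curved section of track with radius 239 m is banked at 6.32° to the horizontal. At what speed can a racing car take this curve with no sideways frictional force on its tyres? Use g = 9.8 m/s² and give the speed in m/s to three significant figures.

16.1 m/s

On a frictionless banked curve, N sinθ = mv²/r and N cosθ = mg, so tanθ = v²/(rg).
v = √(r g tanθ) = √(239 × 9.8 × tan 6.32°) = √(239 × 9.8 × 0.1108) = √259.4 = 16.11 m/s.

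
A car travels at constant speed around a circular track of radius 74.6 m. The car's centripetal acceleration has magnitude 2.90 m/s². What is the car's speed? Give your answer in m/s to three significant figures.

a_c = v²/r ⇒ v = √(a_c · r) = √(2.90 × 74.6) = √216.3 = 14.71 m/s.

14.7 m/s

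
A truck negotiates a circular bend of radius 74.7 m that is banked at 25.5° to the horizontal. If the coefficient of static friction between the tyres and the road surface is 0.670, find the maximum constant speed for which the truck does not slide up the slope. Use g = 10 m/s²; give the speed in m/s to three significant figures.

At the maximum speed, friction acts down the slope at its limiting value f = μN. Radially (horizontal, toward centre): N sinθ + μN cosθ = mv²/r. Vertically: N cosθ − μN sinθ = mg.
Dividing: v² = r g (sinθ + μcosθ)/(cosθ − μsinθ).
sinθ + μcosθ = 0.4305 + 0.670×0.9026 = 1.035; cosθ − μsinθ = 0.9026 − 0.670×0.4305 = 0.6141.
v² = 74.7 × 10.0 × 1.035/0.6141 = 1259 m²/s², so v = 35.49 m/s.

35.5 m/s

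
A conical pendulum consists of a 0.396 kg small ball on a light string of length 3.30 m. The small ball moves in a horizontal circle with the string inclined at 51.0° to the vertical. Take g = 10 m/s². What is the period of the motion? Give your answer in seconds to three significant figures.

r = L sinθ = 2.565 m. From T sinθ = mω²r and T cosθ = mg: tanθ = ω²r/g, so ω² = g tanθ / r = g/(L cosθ).
ω = √(g/(L cosθ)) = √(10.0/(3.30 × 0.6293)) = √4.815 = 2.194 rad/s.
Period = 2π/ω = 2.863 s.

2.86 s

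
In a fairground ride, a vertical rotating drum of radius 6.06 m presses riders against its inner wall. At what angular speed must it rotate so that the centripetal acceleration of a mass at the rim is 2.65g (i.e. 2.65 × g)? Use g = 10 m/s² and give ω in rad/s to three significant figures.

Centripetal acceleration a_c = ω²r. Setting ω²r = 2.65g:
ω = √(2.65g / r) = √(2.65 × 10.0 / 6.06) = √4.373 = 2.091 rad/s.

2.09 rad/s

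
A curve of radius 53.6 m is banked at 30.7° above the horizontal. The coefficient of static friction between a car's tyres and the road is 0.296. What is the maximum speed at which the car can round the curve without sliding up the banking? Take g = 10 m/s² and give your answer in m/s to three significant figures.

24.1 m/s

At the maximum speed, friction acts down the slope at its limiting value f = μN. Radially (horizontal, toward centre): N sinθ + μN cosθ = mv²/r. Vertically: N cosθ − μN sinθ = mg.
Dividing: v² = r g (sinθ + μcosθ)/(cosθ − μsinθ).
sinθ + μcosθ = 0.5105 + 0.296×0.8599 = 0.7651; cosθ − μsinθ = 0.8599 − 0.296×0.5105 = 0.7087.
v² = 53.6 × 10.0 × 0.7651/0.7087 = 578.6 m²/s², so v = 24.05 m/s.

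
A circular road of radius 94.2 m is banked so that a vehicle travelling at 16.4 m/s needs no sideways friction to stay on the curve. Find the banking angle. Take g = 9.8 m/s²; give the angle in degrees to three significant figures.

16.2°

With no friction, the horizontal component of the normal force provides the centripetal force: N sinθ = mv²/r, while N cosθ = mg vertically.
Dividing: tanθ = v²/(r g) = (16.4)²/(94.2 × 9.8) = 269.0/923.2 = 0.2913.
θ = arctan(0.2913) = 16.24°.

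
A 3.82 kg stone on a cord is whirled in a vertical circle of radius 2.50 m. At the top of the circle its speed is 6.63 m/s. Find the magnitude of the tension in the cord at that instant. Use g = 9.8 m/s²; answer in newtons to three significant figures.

29.7 N

At the top, both T and the weight mg point inward (toward the centre), so T + mg = mv²/r.
T = m(v²/r − g) = 3.82 × ((6.63)²/2.50 − 9.8) = 3.82 × (17.58 − 9.8) = 3.82 × 7.783 = 29.73 N.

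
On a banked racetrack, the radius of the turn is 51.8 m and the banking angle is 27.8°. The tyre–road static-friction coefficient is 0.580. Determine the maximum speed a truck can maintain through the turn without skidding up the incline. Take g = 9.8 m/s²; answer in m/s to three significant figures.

28.5 m/s

At the maximum speed, friction acts down the slope at its limiting value f = μN. Radially (horizontal, toward centre): N sinθ + μN cosθ = mv²/r. Vertically: N cosθ − μN sinθ = mg.
Dividing: v² = r g (sinθ + μcosθ)/(cosθ − μsinθ).
sinθ + μcosθ = 0.4664 + 0.580×0.8846 = 0.9794; cosθ − μsinθ = 0.8846 − 0.580×0.4664 = 0.6141.
v² = 51.8 × 9.8 × 0.9794/0.6141 = 809.7 m²/s², so v = 28.45 m/s.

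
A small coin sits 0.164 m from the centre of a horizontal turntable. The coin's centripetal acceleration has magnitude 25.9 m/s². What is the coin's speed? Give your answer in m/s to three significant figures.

2.06 m/s

a_c = v²/r ⇒ v = √(a_c · r) = √(25.9 × 0.164) = √4.248 = 2.061 m/s.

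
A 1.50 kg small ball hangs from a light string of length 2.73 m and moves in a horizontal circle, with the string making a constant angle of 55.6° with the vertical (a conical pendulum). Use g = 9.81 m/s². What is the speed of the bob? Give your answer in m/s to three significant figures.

The radius of the circle is r = L sinθ = 2.73 × sin 55.6° = 2.253 m.
Horizontally T sinθ = mv²/r and vertically T cosθ = mg, so tanθ = v²/(rg).
v = √(r g tanθ) = √(2.253 × 9.81 × 1.460) = √32.27 = 5.681 m/s.

5.68 m/s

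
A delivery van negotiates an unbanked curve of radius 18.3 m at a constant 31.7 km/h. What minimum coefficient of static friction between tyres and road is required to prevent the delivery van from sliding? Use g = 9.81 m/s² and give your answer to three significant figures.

v = 31.7/3.6 = 8.806 m/s.
Friction provides the centripetal force: μ_s m g = m v²/r, so μ_s = v²/(g r) = (8.806)²/(9.81 × 18.3) = 77.54/179.5 = 0.4319.

0.432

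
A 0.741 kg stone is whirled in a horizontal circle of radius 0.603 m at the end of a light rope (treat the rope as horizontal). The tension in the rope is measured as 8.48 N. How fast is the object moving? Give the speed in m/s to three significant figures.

2.63 m/s

T = m v²/r ⇒ v = √(T r / m) = √(8.48 × 0.603 / 0.741) = √6.901 = 2.627 m/s.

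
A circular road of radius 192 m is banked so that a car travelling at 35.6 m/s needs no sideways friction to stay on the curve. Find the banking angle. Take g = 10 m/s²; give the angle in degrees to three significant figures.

33.4°

With no friction, the horizontal component of the normal force provides the centripetal force: N sinθ = mv²/r, while N cosθ = mg vertically.
Dividing: tanθ = v²/(r g) = (35.6)²/(192 × 10.0) = 1267/1920 = 0.6601.
θ = arctan(0.6601) = 33.43°.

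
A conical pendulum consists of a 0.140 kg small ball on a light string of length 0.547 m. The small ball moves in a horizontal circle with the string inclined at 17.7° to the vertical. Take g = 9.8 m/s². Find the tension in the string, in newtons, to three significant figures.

1.44 N

Vertically the bob has no acceleration, so T cosθ = mg.
T = mg/cosθ = 0.140 × 9.8 / cos 17.7° = 1.372/0.9527 = 1.440 N.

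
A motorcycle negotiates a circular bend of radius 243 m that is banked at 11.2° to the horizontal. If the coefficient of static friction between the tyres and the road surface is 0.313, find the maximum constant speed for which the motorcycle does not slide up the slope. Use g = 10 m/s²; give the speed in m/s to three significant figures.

At the maximum speed, friction acts down the slope at its limiting value f = μN. Radially (horizontal, toward centre): N sinθ + μN cosθ = mv²/r. Vertically: N cosθ − μN sinθ = mg.
Dividing: v² = r g (sinθ + μcosθ)/(cosθ − μsinθ).
sinθ + μcosθ = 0.1942 + 0.313×0.9810 = 0.5013; cosθ − μsinθ = 0.9810 − 0.313×0.1942 = 0.9202.
v² = 243 × 10.0 × 0.5013/0.9202 = 1324 m²/s², so v = 36.38 m/s.

36.4 m/s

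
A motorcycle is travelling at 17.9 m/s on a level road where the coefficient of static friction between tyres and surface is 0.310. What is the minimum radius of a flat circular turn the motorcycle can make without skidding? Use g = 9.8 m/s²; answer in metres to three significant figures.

At the limit, μ_s m g = m v²/r, so r_min = v²/(μ_s g) = (17.9)²/(0.310 × 9.8) = 320.4/3.038 = 105.5 m.

105 m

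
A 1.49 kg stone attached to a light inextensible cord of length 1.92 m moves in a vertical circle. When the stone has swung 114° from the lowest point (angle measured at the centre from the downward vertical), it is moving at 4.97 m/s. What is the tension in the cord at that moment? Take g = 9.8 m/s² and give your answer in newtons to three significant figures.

Take the radial direction toward the centre of the circle as positive. The component of the weight along the string toward the centre is −mg cos φ (φ measured from the bottom), so Newton's second law along the string gives T − mg cos φ = m v²/r.
cos 114° = -0.4067, so T = m(v²/r + g cos φ) = 1.49 × ((4.97)²/1.92 + 9.8 × -0.4067) = 1.49 × (12.87 + (-3.986)) = 1.49 × 8.879 = 13.23 N.

13.2 N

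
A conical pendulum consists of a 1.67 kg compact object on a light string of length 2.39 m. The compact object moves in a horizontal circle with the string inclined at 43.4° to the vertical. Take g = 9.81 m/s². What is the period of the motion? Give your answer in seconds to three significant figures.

r = L sinθ = 1.642 m. From T sinθ = mω²r and T cosθ = mg: tanθ = ω²r/g, so ω² = g tanθ / r = g/(L cosθ).
ω = √(g/(L cosθ)) = √(9.81/(2.39 × 0.7266)) = √5.649 = 2.377 rad/s.
Period = 2π/ω = 2.644 s.

2.64 s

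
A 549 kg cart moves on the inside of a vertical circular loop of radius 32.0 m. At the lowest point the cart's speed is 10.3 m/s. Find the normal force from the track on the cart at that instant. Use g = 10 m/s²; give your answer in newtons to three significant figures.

At the lowest point, N points up (toward the centre) and the weight mg points down (away from the centre), so the net inward force is N − mg = mv²/r.
N = m(v²/r + g) = 549 × ((10.3)²/32.0 + 10.0) = 549 × (3.315 + 10.0) = 549 × 13.32 = 7310 N.

7310 N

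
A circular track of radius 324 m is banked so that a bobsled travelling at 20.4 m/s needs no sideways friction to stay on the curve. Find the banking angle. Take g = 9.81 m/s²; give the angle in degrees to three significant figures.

With no friction, the horizontal component of the normal force provides the centripetal force: N sinθ = mv²/r, while N cosθ = mg vertically.
Dividing: tanθ = v²/(r g) = (20.4)²/(324 × 9.81) = 416.2/3178 = 0.1309.
θ = arctan(0.1309) = 7.459°.

7.46°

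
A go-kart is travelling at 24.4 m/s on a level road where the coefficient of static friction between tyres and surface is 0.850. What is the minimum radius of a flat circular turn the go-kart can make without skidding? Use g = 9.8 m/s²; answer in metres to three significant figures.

71.5 m

At the limit, μ_s m g = m v²/r, so r_min = v²/(μ_s g) = (24.4)²/(0.850 × 9.8) = 595.4/8.330 = 71.47 m.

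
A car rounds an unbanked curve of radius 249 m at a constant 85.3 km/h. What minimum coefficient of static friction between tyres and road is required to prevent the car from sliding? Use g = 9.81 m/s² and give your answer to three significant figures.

v = 85.3/3.6 = 23.69 m/s.
Friction provides the centripetal force: μ_s m g = m v²/r, so μ_s = v²/(g r) = (23.69)²/(9.81 × 249) = 561.4/2443 = 0.2298.

0.230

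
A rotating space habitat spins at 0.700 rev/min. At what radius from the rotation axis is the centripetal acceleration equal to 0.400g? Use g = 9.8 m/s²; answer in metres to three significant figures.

ω = 0.700 rev/min × 2π/60 = 0.07330 rad/s.
a_c = ω²r = 0.400g ⇒ r = 0.400 × 9.8 / (0.07330)² = 3.920/0.005373 = 729.5 m.

730 m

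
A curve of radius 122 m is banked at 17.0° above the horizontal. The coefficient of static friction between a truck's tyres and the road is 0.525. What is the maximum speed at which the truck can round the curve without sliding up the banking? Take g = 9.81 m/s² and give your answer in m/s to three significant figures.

At the maximum speed, friction acts down the slope at its limiting value f = μN. Radially (horizontal, toward centre): N sinθ + μN cosθ = mv²/r. Vertically: N cosθ − μN sinθ = mg.
Dividing: v² = r g (sinθ + μcosθ)/(cosθ − μsinθ).
sinθ + μcosθ = 0.2924 + 0.525×0.9563 = 0.7944; cosθ − μsinθ = 0.9563 − 0.525×0.2924 = 0.8028.
v² = 122 × 9.81 × 0.7944/0.8028 = 1184 m²/s², so v = 34.41 m/s.

34.4 m/s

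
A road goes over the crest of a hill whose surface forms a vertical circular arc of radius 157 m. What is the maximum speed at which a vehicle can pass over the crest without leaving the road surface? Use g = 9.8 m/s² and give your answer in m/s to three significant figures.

39.2 m/s

At the crest the centre of the circle is below the vehicle, so the net downward (centripetal) force is mg − N = mv²/r.
The vehicle leaves the road when N → 0, giving v_max = √(g r) = √(9.8 × 157) = 39.22 m/s.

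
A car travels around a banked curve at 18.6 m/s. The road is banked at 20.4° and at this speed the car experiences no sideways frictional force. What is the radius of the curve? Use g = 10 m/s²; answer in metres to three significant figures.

Frictionless banking: tanθ = v²/(rg), so r = v²/(g tanθ).
r = (18.6)²/(10.0 × tan 20.4°) = 346.0/(10.0 × 0.3719) = 346.0/3.719 = 93.03 m.

93.0 m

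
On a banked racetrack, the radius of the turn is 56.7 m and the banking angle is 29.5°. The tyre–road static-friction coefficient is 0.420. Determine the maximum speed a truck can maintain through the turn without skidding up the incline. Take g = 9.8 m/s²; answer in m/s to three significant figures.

At the maximum speed, friction acts down the slope at its limiting value f = μN. Radially (horizontal, toward centre): N sinθ + μN cosθ = mv²/r. Vertically: N cosθ − μN sinθ = mg.
Dividing: v² = r g (sinθ + μcosθ)/(cosθ − μsinθ).
sinθ + μcosθ = 0.4924 + 0.420×0.8704 = 0.8580; cosθ − μsinθ = 0.8704 − 0.420×0.4924 = 0.6635.
v² = 56.7 × 9.8 × 0.8580/0.6635 = 718.5 m²/s², so v = 26.80 m/s.

26.8 m/s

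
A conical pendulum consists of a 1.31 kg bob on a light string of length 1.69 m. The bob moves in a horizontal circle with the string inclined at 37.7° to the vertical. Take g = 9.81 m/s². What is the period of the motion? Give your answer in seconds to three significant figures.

2.32 s

r = L sinθ = 1.033 m. From T sinθ = mω²r and T cosθ = mg: tanθ = ω²r/g, so ω² = g tanθ / r = g/(L cosθ).
ω = √(g/(L cosθ)) = √(9.81/(1.69 × 0.7912)) = √7.336 = 2.709 rad/s.
Period = 2π/ω = 2.320 s.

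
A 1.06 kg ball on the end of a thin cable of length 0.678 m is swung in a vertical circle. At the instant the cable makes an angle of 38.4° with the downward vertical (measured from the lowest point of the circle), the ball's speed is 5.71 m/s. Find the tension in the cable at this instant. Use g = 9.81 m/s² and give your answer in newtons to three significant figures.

Take the radial direction toward the centre of the circle as positive. The component of the weight along the string toward the centre is −mg cos φ (φ measured from the bottom), so Newton's second law along the string gives T − mg cos φ = m v²/r.
cos 38.4° = 0.7837, so T = m(v²/r + g cos φ) = 1.06 × ((5.71)²/0.678 + 9.81 × 0.7837) = 1.06 × (48.09 + (7.688)) = 1.06 × 55.78 = 59.12 N.

59.1 N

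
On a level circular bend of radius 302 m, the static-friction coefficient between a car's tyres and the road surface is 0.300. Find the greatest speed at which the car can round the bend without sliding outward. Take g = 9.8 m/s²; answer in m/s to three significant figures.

29.8 m/s

Friction provides the centripetal force on a flat curve. At maximum speed it is at its limiting value: μ_s m g = m v²/r.
Mass cancels: v_max = √(μ_s g r) = √(0.300 × 9.8 × 302) = √887.9 = 29.80 m/s.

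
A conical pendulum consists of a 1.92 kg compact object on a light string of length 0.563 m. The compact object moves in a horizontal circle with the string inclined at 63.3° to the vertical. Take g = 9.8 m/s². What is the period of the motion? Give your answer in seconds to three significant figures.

1.01 s

r = L sinθ = 0.5030 m. From T sinθ = mω²r and T cosθ = mg: tanθ = ω²r/g, so ω² = g tanθ / r = g/(L cosθ).
ω = √(g/(L cosθ)) = √(9.8/(0.563 × 0.4493)) = √38.74 = 6.224 rad/s.
Period = 2π/ω = 1.009 s.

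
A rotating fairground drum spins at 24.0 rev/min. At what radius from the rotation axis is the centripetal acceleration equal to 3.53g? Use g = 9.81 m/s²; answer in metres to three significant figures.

5.48 m

ω = 24.0 rev/min × 2π/60 = 2.513 rad/s.
a_c = ω²r = 3.53g ⇒ r = 3.53 × 9.81 / (2.513)² = 34.63/6.317 = 5.482 m.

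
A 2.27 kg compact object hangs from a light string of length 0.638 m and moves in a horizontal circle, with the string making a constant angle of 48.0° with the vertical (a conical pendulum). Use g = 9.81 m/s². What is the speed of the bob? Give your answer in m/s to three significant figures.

2.27 m/s

The radius of the circle is r = L sinθ = 0.638 × sin 48.0° = 0.4741 m.
Horizontally T sinθ = mv²/r and vertically T cosθ = mg, so tanθ = v²/(rg).
v = √(r g tanθ) = √(0.4741 × 9.81 × 1.111) = √5.166 = 2.273 m/s.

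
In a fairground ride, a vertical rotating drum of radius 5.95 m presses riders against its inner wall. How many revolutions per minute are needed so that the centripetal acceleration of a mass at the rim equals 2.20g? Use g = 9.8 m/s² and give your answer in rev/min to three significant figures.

Require ω²r = 2.20g, so ω = √(2.20 × 9.8/5.95) = 1.904 rad/s.
In rev/min: ω × 60/(2π) = 1.904 × 60/(2π) = 18.18 rev/min.

18.2 rev/min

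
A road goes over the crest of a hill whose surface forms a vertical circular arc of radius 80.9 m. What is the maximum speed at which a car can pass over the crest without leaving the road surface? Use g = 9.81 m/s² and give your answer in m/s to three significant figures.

28.2 m/s

At the crest the centre of the circle is below the car, so the net downward (centripetal) force is mg − N = mv²/r.
The car leaves the road when N → 0, giving v_max = √(g r) = √(9.81 × 80.9) = 28.17 m/s.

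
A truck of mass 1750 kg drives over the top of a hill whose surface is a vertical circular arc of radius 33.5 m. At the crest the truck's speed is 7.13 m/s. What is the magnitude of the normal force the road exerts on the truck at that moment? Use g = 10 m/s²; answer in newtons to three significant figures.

14800 N

At the crest the centripetal acceleration points downward (toward the centre of the arc), so mg − N = mv²/r.
N = m(g − v²/r) = 1750 × (10.0 − (7.13)²/33.5) = 1750 × (10.0 − 1.518) = 1750 × 8.482 = 14840 N.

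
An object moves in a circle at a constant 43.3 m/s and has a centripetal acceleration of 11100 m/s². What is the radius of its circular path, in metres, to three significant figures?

0.169 m

a_c = v²/r ⇒ r = v²/a_c = (43.3)²/11100 = 1875/11100 = 0.1689 m.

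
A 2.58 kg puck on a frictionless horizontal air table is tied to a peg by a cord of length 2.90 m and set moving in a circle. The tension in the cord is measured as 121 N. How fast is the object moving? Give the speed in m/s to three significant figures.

11.7 m/s

T = m v²/r ⇒ v = √(T r / m) = √(121 × 2.90 / 2.58) = √136.0 = 11.66 m/s.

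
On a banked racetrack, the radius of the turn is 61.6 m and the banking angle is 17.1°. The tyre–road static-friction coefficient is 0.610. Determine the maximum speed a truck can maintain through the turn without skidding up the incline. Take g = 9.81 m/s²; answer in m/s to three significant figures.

At the maximum speed, friction acts down the slope at its limiting value f = μN. Radially (horizontal, toward centre): N sinθ + μN cosθ = mv²/r. Vertically: N cosθ − μN sinθ = mg.
Dividing: v² = r g (sinθ + μcosθ)/(cosθ − μsinθ).
sinθ + μcosθ = 0.2940 + 0.610×0.9558 = 0.8771; cosθ − μsinθ = 0.9558 − 0.610×0.2940 = 0.7764.
v² = 61.6 × 9.81 × 0.8771/0.7764 = 682.6 m²/s², so v = 26.13 m/s.

26.1 m/s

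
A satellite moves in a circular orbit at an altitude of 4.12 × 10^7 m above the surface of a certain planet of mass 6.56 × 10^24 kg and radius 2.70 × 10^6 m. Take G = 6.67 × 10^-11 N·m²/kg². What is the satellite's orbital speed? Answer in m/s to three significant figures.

Orbital radius r = R + h = 2.70 × 10^6 + 4.12 × 10^7 = 4.390 × 10^7 m.
Gravity supplies the centripetal force: G M m / r² = m v² / r, so v = √(GM/r).
v = √(6.67 × 10^-11 × 6.56 × 10^24 / 4.390 × 10^7) = √(9.967 × 10^6) = 3157 m/s.

3160 m/s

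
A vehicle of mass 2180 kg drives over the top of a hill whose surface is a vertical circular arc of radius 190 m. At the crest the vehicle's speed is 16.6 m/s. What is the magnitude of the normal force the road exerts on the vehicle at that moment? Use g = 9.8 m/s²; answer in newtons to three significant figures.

At the crest the centripetal acceleration points downward (toward the centre of the arc), so mg − N = mv²/r.
N = m(g − v²/r) = 2180 × (9.8 − (16.6)²/190) = 2180 × (9.8 − 1.450) = 2180 × 8.350 = 18200 N.

18200 N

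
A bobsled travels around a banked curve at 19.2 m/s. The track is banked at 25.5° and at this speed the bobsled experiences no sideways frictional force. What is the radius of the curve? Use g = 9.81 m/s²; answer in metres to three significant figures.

Frictionless banking: tanθ = v²/(rg), so r = v²/(g tanθ).
r = (19.2)²/(9.81 × tan 25.5°) = 368.6/(9.81 × 0.4770) = 368.6/4.679 = 78.78 m.

78.8 m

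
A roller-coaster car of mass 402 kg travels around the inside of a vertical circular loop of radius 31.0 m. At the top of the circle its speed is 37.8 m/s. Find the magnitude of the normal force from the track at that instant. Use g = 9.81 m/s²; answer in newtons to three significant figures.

14600 N

At the top, both N and the weight mg point inward (toward the centre), so N + mg = mv²/r.
N = m(v²/r − g) = 402 × ((37.8)²/31.0 − 9.81) = 402 × (46.09 − 9.81) = 402 × 36.28 = 14590 N.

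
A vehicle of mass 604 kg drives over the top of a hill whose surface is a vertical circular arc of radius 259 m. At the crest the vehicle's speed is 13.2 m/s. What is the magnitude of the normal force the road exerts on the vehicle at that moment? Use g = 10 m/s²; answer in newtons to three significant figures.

5630 N

At the crest the centripetal acceleration points downward (toward the centre of the arc), so mg − N = mv²/r.
N = m(g − v²/r) = 604 × (10.0 − (13.2)²/259) = 604 × (10.0 − 0.6727) = 604 × 9.327 = 5634 N.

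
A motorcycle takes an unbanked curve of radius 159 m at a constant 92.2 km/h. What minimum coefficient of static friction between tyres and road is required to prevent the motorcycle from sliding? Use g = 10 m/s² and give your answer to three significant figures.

v = 92.2/3.6 = 25.61 m/s.
Friction provides the centripetal force: μ_s m g = m v²/r, so μ_s = v²/(g r) = (25.61)²/(10.0 × 159) = 655.9/1590 = 0.4125.

0.413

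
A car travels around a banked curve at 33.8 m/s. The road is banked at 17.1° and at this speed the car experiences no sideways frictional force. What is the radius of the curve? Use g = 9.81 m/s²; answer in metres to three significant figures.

379 m

Frictionless banking: tanθ = v²/(rg), so r = v²/(g tanθ).
r = (33.8)²/(9.81 × tan 17.1°) = 1142/(9.81 × 0.3076) = 1142/3.018 = 378.5 m.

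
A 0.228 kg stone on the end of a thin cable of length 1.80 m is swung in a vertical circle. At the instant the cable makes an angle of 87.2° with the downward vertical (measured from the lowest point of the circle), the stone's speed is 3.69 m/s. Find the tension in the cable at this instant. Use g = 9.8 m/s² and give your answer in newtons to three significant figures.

1.83 N

Take the radial direction toward the centre of the circle as positive. The component of the weight along the string toward the centre is −mg cos φ (φ measured from the bottom), so Newton's second law along the string gives T − mg cos φ = m v²/r.
cos 87.2° = 0.04885, so T = m(v²/r + g cos φ) = 0.228 × ((3.69)²/1.80 + 9.8 × 0.04885) = 0.228 × (7.564 + (0.4787)) = 0.228 × 8.043 = 1.834 N.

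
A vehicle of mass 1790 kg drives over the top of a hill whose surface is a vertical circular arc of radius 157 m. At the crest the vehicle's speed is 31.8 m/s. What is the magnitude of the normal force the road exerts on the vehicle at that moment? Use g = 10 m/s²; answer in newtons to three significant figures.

At the crest the centripetal acceleration points downward (toward the centre of the arc), so mg − N = mv²/r.
N = m(g − v²/r) = 1790 × (10.0 − (31.8)²/157) = 1790 × (10.0 − 6.441) = 1790 × 3.559 = 6371 N.

6370 N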